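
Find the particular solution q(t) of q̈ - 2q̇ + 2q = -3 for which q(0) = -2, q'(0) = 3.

Characteristic equation r² - 2r + 2 = 0 has discriminant (-2)² - 4·(2) = -4 < 0, so r = 1 ± i.
Hence q_h = C1*cos(t)*exp(t) + C2*exp(t)*sin(t).
For the particular solution try q_p = A0. Substituting and matching coefficients of each power of t gives A0 = -3/2, so q_p = -3/2.
General solution: q = -3/2 + C1*cos(t)*exp(t) + C2*exp(t)*sin(t).
Apply the initial conditions: q(0) = -3/2 + C1 = -2 and q'(0) = C1 + C2 = 3. Solving gives C1 = -1/2, C2 = 7/2.

q = -3/2 - cos(t)*exp(t)/2 + 7*exp(t)*sin(t)/2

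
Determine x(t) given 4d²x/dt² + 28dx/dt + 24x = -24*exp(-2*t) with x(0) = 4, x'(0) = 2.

x = 4*exp(-t) - 3*exp(-6*t)/2 + 3*exp(-2*t)/2

Divide through by 4: x'' + 7x' + 6x = -6*exp(-2*t).
Characteristic equation r² + 7r + 6 = 0 factors as (r + 1)(r + 6) = 0, so r = -1, -6.
Hence x_h = C1*exp(-t) + C2*exp(-6*t).
Try x_p = A*exp(-2*t). Substituting into the equation and dividing by exp(-2*t) gives A = 3/2, so x_p = 3*exp(-2*t)/2.
General solution: x = 3*exp(-2*t)/2 + C1*exp(-t) + C2*exp(-6*t).
Apply the initial conditions: x(0) = 3/2 + C1 + C2 = 4 and x'(0) = -3 - C1 - 6*C2 = 2. Solving gives C1 = 4, C2 = -3/2.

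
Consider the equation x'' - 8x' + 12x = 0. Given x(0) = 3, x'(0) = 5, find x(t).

Characteristic equation r² - 8r + 12 = 0 factors as (r - 2)(r - 6) = 0, so r = 2, 6.
Hence x_h = C1*exp(2*t) + C2*exp(6*t).
Apply the initial conditions: x(0) = C1 + C2 = 3 and x'(0) = 2*C1 + 6*C2 = 5. Solving gives C1 = 13/4, C2 = -1/4.

x = -exp(6*t)/4 + 13*exp(2*t)/4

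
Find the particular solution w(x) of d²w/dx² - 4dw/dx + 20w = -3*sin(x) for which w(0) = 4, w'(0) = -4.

w = -57*sin(x)/377 - 12*cos(x)/377 - 4491*exp(2*x)*sin(4*x)/1508 + 1520*cos(4*x)*exp(2*x)/377

Characteristic equation r² - 4r + 20 = 0 has discriminant (-4)² - 4·(20) = -64 < 0, so r = 2 ± 4i.
Hence w_h = C1*cos(4*x)*exp(2*x) + C2*exp(2*x)*sin(4*x).
Try w_p = A*cos(x) + B*sin(x). Substituting and equating the coefficients of cos(x) and sin(x) gives A = -12/377, B = -57/377, so w_p = -57*sin(x)/377 - 12*cos(x)/377.
General solution: w = -57*sin(x)/377 - 12*cos(x)/377 + C1*cos(4*x)*exp(2*x) + C2*exp(2*x)*sin(4*x).
Apply the initial conditions: w(0) = -12/377 + C1 = 4 and w'(0) = -57/377 + 2*C1 + 4*C2 = -4. Solving gives C1 = 1520/377, C2 = -4491/1508.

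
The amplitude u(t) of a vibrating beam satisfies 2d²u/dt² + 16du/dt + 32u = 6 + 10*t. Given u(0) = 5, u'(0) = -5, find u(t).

u = 1/32 + 5*t/16 + 159*exp(-4*t)/32 + 233*t*exp(-4*t)/16

Divide through by 2: u'' + 8u' + 16u = 3 + 5*t.
Characteristic equation r² + 8r + 16 = 0 has discriminant (8)² - 4·(16) = 0, so r = -4 is a repeated root.
Hence u_h = (C1 + C2*t)*exp(-4*t).
For the particular solution try u_p = A0 + A1*t. Substituting and matching coefficients of each power of t gives A0 = 1/32, A1 = 5/16, so u_p = 1/32 + 5*t/16.
General solution: u = 1/32 + 5*t/16 + C1*exp(-4*t) + C2*t*exp(-4*t).
Apply the initial conditions: u(0) = 1/32 + C1 = 5 and u'(0) = 5/16 + C2 - 4*C1 = -5. Solving gives C1 = 159/32, C2 = 233/16.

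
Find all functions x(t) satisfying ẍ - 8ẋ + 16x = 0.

Characteristic equation r² - 8r + 16 = 0 has discriminant (-8)² - 4·(16) = 0, so r = 4 is a repeated root.
Hence x_h = (C1 + C2*t)*exp(4*t).

x = C1*exp(4*t) + C2*t*exp(4*t)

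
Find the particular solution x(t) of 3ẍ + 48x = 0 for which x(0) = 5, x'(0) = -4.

x = -sin(4*t) + 5*cos(4*t)

Divide through by 3: x'' + 16x = 0.
Characteristic equation r² + 16 = 0 has discriminant (0)² - 4·(16) = -64 < 0, so r = ± 4i.
Hence x_h = C1*cos(4*t) + C2*sin(4*t).
Apply the initial conditions: x(0) = C1 = 5 and x'(0) = 4*C2 = -4. Solving gives C1 = 5, C2 = -1.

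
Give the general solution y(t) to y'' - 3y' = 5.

y = C2 - 5*t/3 + C1*exp(3*t)

Characteristic equation r² - 3r = 0 factors as (r - 3)r = 0, so r = 3, 0.
Hence y_h = C1*exp(3*t) + C2.
Since 0 is a characteristic root (multiplicity 1), multiply the polynomial trial by t: try y_p = A0*t. Substituting and matching coefficients of each power of t gives A0 = -5/3, so y_p = -5*t/3.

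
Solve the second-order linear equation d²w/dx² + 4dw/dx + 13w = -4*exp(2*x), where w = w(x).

Characteristic equation r² + 4r + 13 = 0 has discriminant (4)² - 4·(13) = -36 < 0, so r = -2 ± 3i.
Hence w_h = C1*cos(3*x)*exp(-2*x) + C2*exp(-2*x)*sin(3*x).
Try w_p = A*exp(2*x). Substituting into the equation and dividing by exp(2*x) gives A = -4/25, so w_p = -4*exp(2*x)/25.

w = -4*exp(2*x)/25 + C1*cos(3*x)*exp(-2*x) + C2*exp(-2*x)*sin(3*x)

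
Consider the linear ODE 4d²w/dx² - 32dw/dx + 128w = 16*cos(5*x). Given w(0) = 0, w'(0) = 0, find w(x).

Divide through by 4: w'' - 8w' + 32w = 4*cos(5*x).
Characteristic equation r² - 8r + 32 = 0 has discriminant (-8)² - 4·(32) = -64 < 0, so r = 4 ± 4i.
Hence w_h = C1*cos(4*x)*exp(4*x) + C2*exp(4*x)*sin(4*x).
Try w_p = A*cos(5*x) + B*sin(5*x). Substituting and equating the coefficients of cos(5x) and sin(5x) gives A = 28/1649, B = -160/1649, so w_p = -160*sin(5*x)/1649 + 28*cos(5*x)/1649.
General solution: w = -160*sin(5*x)/1649 + 28*cos(5*x)/1649 + C1*cos(4*x)*exp(4*x) + C2*exp(4*x)*sin(4*x).
Apply the initial conditions: w(0) = 28/1649 + C1 = 0 and w'(0) = -800/1649 + 4*C1 + 4*C2 = 0. Solving gives C1 = -28/1649, C2 = 228/1649.

w = -160*sin(5*x)/1649 + 28*cos(5*x)/1649 - 28*cos(4*x)*exp(4*x)/1649 + 228*exp(4*x)*sin(4*x)/1649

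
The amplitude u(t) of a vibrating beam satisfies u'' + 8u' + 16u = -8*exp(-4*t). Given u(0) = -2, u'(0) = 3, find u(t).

Characteristic equation r² + 8r + 16 = 0 has discriminant (8)² - 4·(16) = 0, so r = -4 is a repeated root.
Hence u_h = (C1 + C2*t)*exp(-4*t).
Since exp(-4*t) solves the homogeneous equation (r = -4 is a root of multiplicity 2), multiply the trial by t^2. Try u_p = A*t^2*exp(-4*t). Substituting into the equation and dividing by exp(-4*t) gives A = -4, so u_p = -4*t^2*exp(-4*t).
General solution: u = C1*exp(-4*t) - 4*t^2*exp(-4*t) + C2*t*exp(-4*t).
Apply the initial conditions: u(0) = C1 = -2 and u'(0) = C2 - 4*C1 = 3. Solving gives C1 = -2, C2 = -5.

u = -2*exp(-4*t) - 5*t*exp(-4*t) - 4*t**2*exp(-4*t)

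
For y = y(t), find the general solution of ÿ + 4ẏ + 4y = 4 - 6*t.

Characteristic equation r² + 4r + 4 = 0 has discriminant (4)² - 4·(4) = 0, so r = -2 is a repeated root.
Hence y_h = (C1 + C2*t)*exp(-2*t).
For the particular solution try y_p = A0 + A1*t. Substituting and matching coefficients of each power of t gives A0 = 5/2, A1 = -3/2, so y_p = 5/2 - 3*t/2.

y = 5/2 - 3*t/2 + C1*exp(-2*t) + C2*t*exp(-2*t)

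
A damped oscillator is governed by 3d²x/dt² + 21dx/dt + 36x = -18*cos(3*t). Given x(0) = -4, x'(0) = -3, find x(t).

Divide through by 3: x'' + 7x' + 12x = -6*cos(3*t).
Characteristic equation r² + 7r + 12 = 0 factors as (r + 3)(r + 4) = 0, so r = -3, -4.
Hence x_h = C1*exp(-3*t) + C2*exp(-4*t).
Try x_p = A*cos(3*t) + B*sin(3*t). Substituting and equating the coefficients of cos(3t) and sin(3t) gives A = -1/25, B = -7/25, so x_p = -7*sin(3*t)/25 - cos(3*t)/25.
General solution: x = -7*sin(3*t)/25 - cos(3*t)/25 + C1*exp(-3*t) + C2*exp(-4*t).
Apply the initial conditions: x(0) = -1/25 + C1 + C2 = -4 and x'(0) = -21/25 - 4*C2 - 3*C1 = -3. Solving gives C1 = -18, C2 = 351/25.

x = -18*exp(-3*t) - 7*sin(3*t)/25 - cos(3*t)/25 + 351*exp(-4*t)/25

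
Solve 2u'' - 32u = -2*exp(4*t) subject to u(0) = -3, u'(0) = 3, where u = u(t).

u = -121*exp(-4*t)/64 - 71*exp(4*t)/64 - t*exp(4*t)/8

Divide through by 2: u'' - 16u = -exp(4*t).
Characteristic equation r² - 16 = 0 factors as (r - 4)(r + 4) = 0, so r = 4, -4.
Hence u_h = C1*exp(4*t) + C2*exp(-4*t).
Since exp(4*t) solves the homogeneous equation (r = 4 is a root of multiplicity 1), multiply the trial by t. Try u_p = A*t*exp(4*t). Substituting into the equation and dividing by exp(4*t) gives A = -1/8, so u_p = -t*exp(4*t)/8.
General solution: u = C1*exp(4*t) + C2*exp(-4*t) - t*exp(4*t)/8.
Apply the initial conditions: u(0) = C1 + C2 = -3 and u'(0) = -1/8 - 4*C2 + 4*C1 = 3. Solving gives C1 = -71/64, C2 = -121/64.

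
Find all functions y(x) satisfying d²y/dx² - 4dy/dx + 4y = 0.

Characteristic equation r² - 4r + 4 = 0 has discriminant (-4)² - 4·(4) = 0, so r = 2 is a repeated root.
Hence y_h = (C1 + C2*x)*exp(2*x).

y = C1*exp(2*x) + C2*x*exp(2*x)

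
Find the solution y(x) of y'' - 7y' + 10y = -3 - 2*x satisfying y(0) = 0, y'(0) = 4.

Characteristic equation r² - 7r + 10 = 0 factors as (r - 5)(r - 2) = 0, so r = 5, 2.
Hence y_h = C1*exp(5*x) + C2*exp(2*x).
For the particular solution try y_p = A0 + A1*x. Substituting and matching coefficients of each power of x gives A0 = -11/25, A1 = -1/5, so y_p = -11/25 - x/5.
General solution: y = -11/25 - x/5 + C1*exp(5*x) + C2*exp(2*x).
Apply the initial conditions: y(0) = -11/25 + C1 + C2 = 0 and y'(0) = -1/5 + 2*C2 + 5*C1 = 4. Solving gives C1 = 83/75, C2 = -2/3.

y = -11/25 - 2*exp(2*x)/3 - x/5 + 83*exp(5*x)/75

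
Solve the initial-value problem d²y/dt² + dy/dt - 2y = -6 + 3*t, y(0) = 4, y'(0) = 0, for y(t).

y = 9/4 - 3*t/2 + exp(-2*t)/12 + 5*exp(t)/3

Characteristic equation r² + r - 2 = 0 factors as (r - 1)(r + 2) = 0, so r = 1, -2.
Hence y_h = C1*exp(t) + C2*exp(-2*t).
For the particular solution try y_p = A0 + A1*t. Substituting and matching coefficients of each power of t gives A0 = 9/4, A1 = -3/2, so y_p = 9/4 - 3*t/2.
General solution: y = 9/4 - 3*t/2 + C1*exp(t) + C2*exp(-2*t).
Apply the initial conditions: y(0) = 9/4 + C1 + C2 = 4 and y'(0) = -3/2 + C1 - 2*C2 = 0. Solving gives C1 = 5/3, C2 = 1/12.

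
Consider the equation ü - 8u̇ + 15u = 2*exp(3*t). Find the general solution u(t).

Characteristic equation r² - 8r + 15 = 0 factors as (r - 5)(r - 3) = 0, so r = 5, 3.
Hence u_h = C1*exp(5*t) + C2*exp(3*t).
Since exp(3*t) solves the homogeneous equation (r = 3 is a root of multiplicity 1), multiply the trial by t. Try u_p = A*t*exp(3*t). Substituting into the equation and dividing by exp(3*t) gives A = -1, so u_p = -t*exp(3*t).

u = C1*exp(5*t) + C2*exp(3*t) - t*exp(3*t)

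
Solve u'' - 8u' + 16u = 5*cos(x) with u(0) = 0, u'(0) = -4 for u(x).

Characteristic equation r² - 8r + 16 = 0 has discriminant (-8)² - 4·(16) = 0, so r = 4 is a repeated root.
Hence u_h = (C1 + C2*x)*exp(4*x).
Try u_p = A*cos(x) + B*sin(x). Substituting and equating the coefficients of cos(x) and sin(x) gives A = 75/289, B = -40/289, so u_p = -40*sin(x)/289 + 75*cos(x)/289.
General solution: u = -40*sin(x)/289 + 75*cos(x)/289 + C1*exp(4*x) + C2*x*exp(4*x).
Apply the initial conditions: u(0) = 75/289 + C1 = 0 and u'(0) = -40/289 + C2 + 4*C1 = -4. Solving gives C1 = -75/289, C2 = -48/17.

u = -75*exp(4*x)/289 - 40*sin(x)/289 + 75*cos(x)/289 - 48*x*exp(4*x)/17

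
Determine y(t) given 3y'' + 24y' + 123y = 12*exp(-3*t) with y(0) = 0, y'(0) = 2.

Divide through by 3: y'' + 8y' + 41y = 4*exp(-3*t).
Characteristic equation r² + 8r + 41 = 0 has discriminant (8)² - 4·(41) = -100 < 0, so r = -4 ± 5i.
Hence y_h = C1*cos(5*t)*exp(-4*t) + C2*exp(-4*t)*sin(5*t).
Try y_p = A*exp(-3*t). Substituting into the equation and dividing by exp(-3*t) gives A = 2/13, so y_p = 2*exp(-3*t)/13.
General solution: y = 2*exp(-3*t)/13 + C1*cos(5*t)*exp(-4*t) + C2*exp(-4*t)*sin(5*t).
Apply the initial conditions: y(0) = 2/13 + C1 = 0 and y'(0) = -6/13 - 4*C1 + 5*C2 = 2. Solving gives C1 = -2/13, C2 = 24/65.

y = 2*exp(-3*t)/13 - 2*cos(5*t)*exp(-4*t)/13 + 24*exp(-4*t)*sin(5*t)/65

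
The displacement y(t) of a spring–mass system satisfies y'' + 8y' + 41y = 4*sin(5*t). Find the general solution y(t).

Characteristic equation r² + 8r + 41 = 0 has discriminant (8)² - 4·(41) = -100 < 0, so r = -4 ± 5i.
Hence y_h = C1*cos(5*t)*exp(-4*t) + C2*exp(-4*t)*sin(5*t).
Try y_p = A*cos(5*t) + B*sin(5*t). Substituting and equating the coefficients of cos(5t) and sin(5t) gives A = -5/58, B = 1/29, so y_p = -5*cos(5*t)/58 + sin(5*t)/29.

y = -5*cos(5*t)/58 + sin(5*t)/29 + C1*cos(5*t)*exp(-4*t) + C2*exp(-4*t)*sin(5*t)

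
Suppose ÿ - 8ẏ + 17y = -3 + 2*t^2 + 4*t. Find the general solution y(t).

Characteristic equation r² - 8r + 17 = 0 has discriminant (-8)² - 4·(17) = -4 < 0, so r = 4 ± i.
Hence y_h = C1*cos(t)*exp(4*t) + C2*exp(4*t)*sin(t).
For the particular solution try y_p = A0 + A1*t + A2*t^2. Substituting and matching coefficients of each power of t gives A0 = -135/4913, A1 = 100/289, A2 = 2/17, so y_p = -135/4913 + 2*t^2/17 + 100*t/289.

y = -135/4913 + 2*t**2/17 + 100*t/289 + C1*cos(t)*exp(4*t) + C2*exp(4*t)*sin(t)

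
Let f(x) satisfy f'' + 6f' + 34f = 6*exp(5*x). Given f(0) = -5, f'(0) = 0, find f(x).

Characteristic equation r² + 6r + 34 = 0 has discriminant (6)² - 4·(34) = -100 < 0, so r = -3 ± 5i.
Hence f_h = C1*cos(5*x)*exp(-3*x) + C2*exp(-3*x)*sin(5*x).
Try f_p = A*exp(5*x). Substituting into the equation and dividing by exp(5*x) gives A = 6/89, so f_p = 6*exp(5*x)/89.
General solution: f = 6*exp(5*x)/89 + C1*cos(5*x)*exp(-3*x) + C2*exp(-3*x)*sin(5*x).
Apply the initial conditions: f(0) = 6/89 + C1 = -5 and f'(0) = 30/89 - 3*C1 + 5*C2 = 0. Solving gives C1 = -451/89, C2 = -1383/445.

f = 6*exp(5*x)/89 - 1383*exp(-3*x)*sin(5*x)/445 - 451*cos(5*x)*exp(-3*x)/89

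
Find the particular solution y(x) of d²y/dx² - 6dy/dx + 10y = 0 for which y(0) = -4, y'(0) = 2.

y = -4*cos(x)*exp(3*x) + 14*exp(3*x)*sin(x)

Characteristic equation r² - 6r + 10 = 0 has discriminant (-6)² - 4·(10) = -4 < 0, so r = 3 ± i.
Hence y_h = C1*cos(x)*exp(3*x) + C2*exp(3*x)*sin(x).
Apply the initial conditions: y(0) = C1 = -4 and y'(0) = C2 + 3*C1 = 2. Solving gives C1 = -4, C2 = 14.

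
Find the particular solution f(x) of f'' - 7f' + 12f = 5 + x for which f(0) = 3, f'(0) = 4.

f = 67/144 - 59*exp(4*x)/16 + x/12 + 56*exp(3*x)/9

Characteristic equation r² - 7r + 12 = 0 factors as (r - 4)(r - 3) = 0, so r = 4, 3.
Hence f_h = C1*exp(4*x) + C2*exp(3*x).
For the particular solution try f_p = A0 + A1*x. Substituting and matching coefficients of each power of x gives A0 = 67/144, A1 = 1/12, so f_p = 67/144 + x/12.
General solution: f = 67/144 + x/12 + C1*exp(4*x) + C2*exp(3*x).
Apply the initial conditions: f(0) = 67/144 + C1 + C2 = 3 and f'(0) = 1/12 + 3*C2 + 4*C1 = 4. Solving gives C1 = -59/16, C2 = 56/9.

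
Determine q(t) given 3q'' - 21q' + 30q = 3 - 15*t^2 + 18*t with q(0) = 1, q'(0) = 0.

Divide through by 3: q'' - 7q' + 10q = 1 - 5*t^2 + 6*t.
Characteristic equation r² - 7r + 10 = 0 factors as (r - 2)(r - 5) = 0, so r = 2, 5.
Hence q_h = C1*exp(2*t) + C2*exp(5*t).
For the particular solution try q_p = A0 + A1*t + A2*t^2. Substituting and matching coefficients of each power of t gives A0 = 13/100, A1 = -1/10, A2 = -1/2, so q_p = 13/100 - t^2/2 - t/10.
General solution: q = 13/100 - t^2/2 - t/10 + C1*exp(2*t) + C2*exp(5*t).
Apply the initial conditions: q(0) = 13/100 + C1 + C2 = 1 and q'(0) = -1/10 + 2*C1 + 5*C2 = 0. Solving gives C1 = 17/12, C2 = -41/75.

q = 13/100 - 41*exp(5*t)/75 - t**2/2 - t/10 + 17*exp(2*t)/12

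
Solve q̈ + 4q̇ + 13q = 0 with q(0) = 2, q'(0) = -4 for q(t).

q = 2*cos(3*t)*exp(-2*t)

Characteristic equation r² + 4r + 13 = 0 has discriminant (4)² - 4·(13) = -36 < 0, so r = -2 ± 3i.
Hence q_h = C1*cos(3*t)*exp(-2*t) + C2*exp(-2*t)*sin(3*t).
Apply the initial conditions: q(0) = C1 = 2 and q'(0) = -2*C1 + 3*C2 = -4. Solving gives C1 = 2, C2 = 0.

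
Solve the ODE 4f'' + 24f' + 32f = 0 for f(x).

f = C1*exp(-4*x) + C2*exp(-2*x)

Divide through by 4: f'' + 6f' + 8f = 0.
Characteristic equation r² + 6r + 8 = 0 factors as (r + 4)(r + 2) = 0, so r = -4, -2.
Hence f_h = C1*exp(-4*x) + C2*exp(-2*x).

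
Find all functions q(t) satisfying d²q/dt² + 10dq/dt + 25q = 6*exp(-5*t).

q = C1*exp(-5*t) + 3*t**2*exp(-5*t) + C2*t*exp(-5*t)

Characteristic equation r² + 10r + 25 = 0 has discriminant (10)² - 4·(25) = 0, so r = -5 is a repeated root.
Hence q_h = (C1 + C2*t)*exp(-5*t).
Since exp(-5*t) solves the homogeneous equation (r = -5 is a root of multiplicity 2), multiply the trial by t^2. Try q_p = A*t^2*exp(-5*t). Substituting into the equation and dividing by exp(-5*t) gives A = 3, so q_p = 3*t^2*exp(-5*t).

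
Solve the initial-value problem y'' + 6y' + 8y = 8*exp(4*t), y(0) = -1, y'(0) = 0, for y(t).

Characteristic equation r² + 6r + 8 = 0 factors as (r + 4)(r + 2) = 0, so r = -4, -2.
Hence y_h = C1*exp(-4*t) + C2*exp(-2*t).
Try y_p = A*exp(4*t). Substituting into the equation and dividing by exp(4*t) gives A = 1/6, so y_p = exp(4*t)/6.
General solution: y = exp(4*t)/6 + C1*exp(-4*t) + C2*exp(-2*t).
Apply the initial conditions: y(0) = 1/6 + C1 + C2 = -1 and y'(0) = 2/3 - 4*C1 - 2*C2 = 0. Solving gives C1 = 3/2, C2 = -8/3.

y = -8*exp(-2*t)/3 + exp(4*t)/6 + 3*exp(-4*t)/2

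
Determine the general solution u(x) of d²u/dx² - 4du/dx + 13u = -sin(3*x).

Characteristic equation r² - 4r + 13 = 0 has discriminant (-4)² - 4·(13) = -36 < 0, so r = 2 ± 3i.
Hence u_h = C1*cos(3*x)*exp(2*x) + C2*exp(2*x)*sin(3*x).
Try u_p = A*cos(3*x) + B*sin(3*x). Substituting and equating the coefficients of cos(3x) and sin(3x) gives A = -3/40, B = -1/40, so u_p = -3*cos(3*x)/40 - sin(3*x)/40.

u = -3*cos(3*x)/40 - sin(3*x)/40 + C1*cos(3*x)*exp(2*x) + C2*exp(2*x)*sin(3*x)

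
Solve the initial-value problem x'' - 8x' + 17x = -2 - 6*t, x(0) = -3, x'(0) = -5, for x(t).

x = -82/289 - 6*t/17 - 785*cos(t)*exp(4*t)/289 + 1797*exp(4*t)*sin(t)/289

Characteristic equation r² - 8r + 17 = 0 has discriminant (-8)² - 4·(17) = -4 < 0, so r = 4 ± i.
Hence x_h = C1*cos(t)*exp(4*t) + C2*exp(4*t)*sin(t).
For the particular solution try x_p = A0 + A1*t. Substituting and matching coefficients of each power of t gives A0 = -82/289, A1 = -6/17, so x_p = -82/289 - 6*t/17.
General solution: x = -82/289 - 6*t/17 + C1*cos(t)*exp(4*t) + C2*exp(4*t)*sin(t).
Apply the initial conditions: x(0) = -82/289 + C1 = -3 and x'(0) = -6/17 + C2 + 4*C1 = -5. Solving gives C1 = -785/289, C2 = 1797/289.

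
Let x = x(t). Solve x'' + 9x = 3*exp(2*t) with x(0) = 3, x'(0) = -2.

Characteristic equation r² + 9 = 0 has discriminant (0)² - 4·(9) = -36 < 0, so r = ± 3i.
Hence x_h = C1*cos(3*t) + C2*sin(3*t).
Try x_p = A*exp(2*t). Substituting into the equation and dividing by exp(2*t) gives A = 3/13, so x_p = 3*exp(2*t)/13.
General solution: x = 3*exp(2*t)/13 + C1*cos(3*t) + C2*sin(3*t).
Apply the initial conditions: x(0) = 3/13 + C1 = 3 and x'(0) = 6/13 + 3*C2 = -2. Solving gives C1 = 36/13, C2 = -32/39.

x = -32*sin(3*t)/39 + 3*exp(2*t)/13 + 36*cos(3*t)/13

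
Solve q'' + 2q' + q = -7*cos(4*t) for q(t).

Characteristic equation r² + 2r + 1 = 0 has discriminant (2)² - 4·(1) = 0, so r = -1 is a repeated root.
Hence q_h = (C1 + C2*t)*exp(-t).
Try q_p = A*cos(4*t) + B*sin(4*t). Substituting and equating the coefficients of cos(4t) and sin(4t) gives A = 105/289, B = -56/289, so q_p = -56*sin(4*t)/289 + 105*cos(4*t)/289.

q = -56*sin(4*t)/289 + 105*cos(4*t)/289 + C1*exp(-t) + C2*t*exp(-t)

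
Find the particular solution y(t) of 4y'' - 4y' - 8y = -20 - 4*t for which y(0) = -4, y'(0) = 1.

y = 9/4 + t/2 - 23*exp(2*t)/12 - 13*exp(-t)/3

Divide through by 4: y'' - y' - 2y = -5 - t.
Characteristic equation r² - r - 2 = 0 factors as (r + 1)(r - 2) = 0, so r = -1, 2.
Hence y_h = C1*exp(-t) + C2*exp(2*t).
For the particular solution try y_p = A0 + A1*t. Substituting and matching coefficients of each power of t gives A0 = 9/4, A1 = 1/2, so y_p = 9/4 + t/2.
General solution: y = 9/4 + t/2 + C1*exp(-t) + C2*exp(2*t).
Apply the initial conditions: y(0) = 9/4 + C1 + C2 = -4 and y'(0) = 1/2 - C1 + 2*C2 = 1. Solving gives C1 = -13/3, C2 = -23/12.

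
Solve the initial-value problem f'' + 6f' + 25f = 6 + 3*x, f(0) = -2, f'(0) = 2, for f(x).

f = 132/625 + 3*x/25 - 2971*exp(-3*x)*sin(4*x)/2500 - 1382*cos(4*x)*exp(-3*x)/625

Characteristic equation r² + 6r + 25 = 0 has discriminant (6)² - 4·(25) = -64 < 0, so r = -3 ± 4i.
Hence f_h = C1*cos(4*x)*exp(-3*x) + C2*exp(-3*x)*sin(4*x).
For the particular solution try f_p = A0 + A1*x. Substituting and matching coefficients of each power of x gives A0 = 132/625, A1 = 3/25, so f_p = 132/625 + 3*x/25.
General solution: f = 132/625 + 3*x/25 + C1*cos(4*x)*exp(-3*x) + C2*exp(-3*x)*sin(4*x).
Apply the initial conditions: f(0) = 132/625 + C1 = -2 and f'(0) = 3/25 - 3*C1 + 4*C2 = 2. Solving gives C1 = -1382/625, C2 = -2971/2500.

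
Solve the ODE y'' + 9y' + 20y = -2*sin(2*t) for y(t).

y = -8*sin(2*t)/145 + 9*cos(2*t)/145 + C1*exp(-4*t) + C2*exp(-5*t)

Characteristic equation r² + 9r + 20 = 0 factors as (r + 4)(r + 5) = 0, so r = -4, -5.
Hence y_h = C1*exp(-4*t) + C2*exp(-5*t).
Try y_p = A*cos(2*t) + B*sin(2*t). Substituting and equating the coefficients of cos(2t) and sin(2t) gives A = 9/145, B = -8/145, so y_p = -8*sin(2*t)/145 + 9*cos(2*t)/145.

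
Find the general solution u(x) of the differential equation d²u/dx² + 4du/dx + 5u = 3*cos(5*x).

u = -3*cos(5*x)/40 + 3*sin(5*x)/40 + C1*cos(x)*exp(-2*x) + C2*exp(-2*x)*sin(x)

Characteristic equation r² + 4r + 5 = 0 has discriminant (4)² - 4·(5) = -4 < 0, so r = -2 ± i.
Hence u_h = C1*cos(x)*exp(-2*x) + C2*exp(-2*x)*sin(x).
Try u_p = A*cos(5*x) + B*sin(5*x). Substituting and equating the coefficients of cos(5x) and sin(5x) gives A = -3/40, B = 3/40, so u_p = -3*cos(5*x)/40 + 3*sin(5*x)/40.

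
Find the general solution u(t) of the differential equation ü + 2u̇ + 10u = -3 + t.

u = -8/25 + t/10 + C1*cos(3*t)*exp(-t) + C2*exp(-t)*sin(3*t)

Characteristic equation r² + 2r + 10 = 0 has discriminant (2)² - 4·(10) = -36 < 0, so r = -1 ± 3i.
Hence u_h = C1*cos(3*t)*exp(-t) + C2*exp(-t)*sin(3*t).
For the particular solution try u_p = A0 + A1*t. Substituting and matching coefficients of each power of t gives A0 = -8/25, A1 = 1/10, so u_p = -8/25 + t/10.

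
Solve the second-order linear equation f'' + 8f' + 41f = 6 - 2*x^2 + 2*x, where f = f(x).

Characteristic equation r² + 8r + 41 = 0 has discriminant (8)² - 4·(41) = -100 < 0, so r = -4 ± 5i.
Hence f_h = C1*cos(5*x)*exp(-4*x) + C2*exp(-4*x)*sin(5*x).
For the particular solution try f_p = A0 + A1*x + A2*x^2. Substituting and matching coefficients of each power of x gives A0 = 9338/68921, A1 = 114/1681, A2 = -2/41, so f_p = 9338/68921 - 2*x^2/41 + 114*x/1681.

f = 9338/68921 - 2*x**2/41 + 114*x/1681 + C1*cos(5*x)*exp(-4*x) + C2*exp(-4*x)*sin(5*x)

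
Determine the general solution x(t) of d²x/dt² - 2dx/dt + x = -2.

Characteristic equation r² - 2r + 1 = 0 has discriminant (-2)² - 4·(1) = 0, so r = 1 is a repeated root.
Hence x_h = (C1 + C2*t)*exp(t).
For the particular solution try x_p = A0. Substituting and matching coefficients of each power of t gives A0 = -2, so x_p = -2.

x = -2 + C1*exp(t) + C2*t*exp(t)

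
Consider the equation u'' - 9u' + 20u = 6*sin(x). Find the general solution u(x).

Characteristic equation r² - 9r + 20 = 0 factors as (r - 5)(r - 4) = 0, so r = 5, 4.
Hence u_h = C1*exp(5*x) + C2*exp(4*x).
Try u_p = A*cos(x) + B*sin(x). Substituting and equating the coefficients of cos(x) and sin(x) gives A = 27/221, B = 57/221, so u_p = 27*cos(x)/221 + 57*sin(x)/221.

u = 27*cos(x)/221 + 57*sin(x)/221 + C1*exp(5*x) + C2*exp(4*x)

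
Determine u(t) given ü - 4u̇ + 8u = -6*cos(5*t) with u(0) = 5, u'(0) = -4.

u = 102*cos(5*t)/689 + 120*sin(5*t)/689 - 5021*exp(2*t)*sin(2*t)/689 + 3343*cos(2*t)*exp(2*t)/689

Characteristic equation r² - 4r + 8 = 0 has discriminant (-4)² - 4·(8) = -16 < 0, so r = 2 ± 2i.
Hence u_h = C1*cos(2*t)*exp(2*t) + C2*exp(2*t)*sin(2*t).
Try u_p = A*cos(5*t) + B*sin(5*t). Substituting and equating the coefficients of cos(5t) and sin(5t) gives A = 102/689, B = 120/689, so u_p = 102*cos(5*t)/689 + 120*sin(5*t)/689.
General solution: u = 102*cos(5*t)/689 + 120*sin(5*t)/689 + C1*cos(2*t)*exp(2*t) + C2*exp(2*t)*sin(2*t).
Apply the initial conditions: u(0) = 102/689 + C1 = 5 and u'(0) = 600/689 + 2*C1 + 2*C2 = -4. Solving gives C1 = 3343/689, C2 = -5021/689.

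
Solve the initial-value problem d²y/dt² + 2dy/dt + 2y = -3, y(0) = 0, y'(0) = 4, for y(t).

y = -3/2 + 3*cos(t)*exp(-t)/2 + 11*exp(-t)*sin(t)/2

Characteristic equation r² + 2r + 2 = 0 has discriminant (2)² - 4·(2) = -4 < 0, so r = -1 ± i.
Hence y_h = C1*cos(t)*exp(-t) + C2*exp(-t)*sin(t).
For the particular solution try y_p = A0. Substituting and matching coefficients of each power of t gives A0 = -3/2, so y_p = -3/2.
General solution: y = -3/2 + C1*cos(t)*exp(-t) + C2*exp(-t)*sin(t).
Apply the initial conditions: y(0) = -3/2 + C1 = 0 and y'(0) = C2 - C1 = 4. Solving gives C1 = 3/2, C2 = 11/2.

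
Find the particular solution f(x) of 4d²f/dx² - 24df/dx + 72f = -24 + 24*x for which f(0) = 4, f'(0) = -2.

f = -2/9 + x/3 - 5*exp(3*x)*sin(3*x) + 38*cos(3*x)*exp(3*x)/9

Divide through by 4: f'' - 6f' + 18f = -6 + 6*x.
Characteristic equation r² - 6r + 18 = 0 has discriminant (-6)² - 4·(18) = -36 < 0, so r = 3 ± 3i.
Hence f_h = C1*cos(3*x)*exp(3*x) + C2*exp(3*x)*sin(3*x).
For the particular solution try f_p = A0 + A1*x. Substituting and matching coefficients of each power of x gives A0 = -2/9, A1 = 1/3, so f_p = -2/9 + x/3.
General solution: f = -2/9 + x/3 + C1*cos(3*x)*exp(3*x) + C2*exp(3*x)*sin(3*x).
Apply the initial conditions: f(0) = -2/9 + C1 = 4 and f'(0) = 1/3 + 3*C1 + 3*C2 = -2. Solving gives C1 = 38/9, C2 = -5.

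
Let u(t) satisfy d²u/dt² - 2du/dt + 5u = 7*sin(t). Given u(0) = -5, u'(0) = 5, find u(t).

u = 7*sin(t)/5 + 7*cos(t)/10 - 57*cos(2*t)*exp(t)/10 + 93*exp(t)*sin(2*t)/20

Characteristic equation r² - 2r + 5 = 0 has discriminant (-2)² - 4·(5) = -16 < 0, so r = 1 ± 2i.
Hence u_h = C1*cos(2*t)*exp(t) + C2*exp(t)*sin(2*t).
Try u_p = A*cos(t) + B*sin(t). Substituting and equating the coefficients of cos(t) and sin(t) gives A = 7/10, B = 7/5, so u_p = 7*sin(t)/5 + 7*cos(t)/10.
General solution: u = 7*sin(t)/5 + 7*cos(t)/10 + C1*cos(2*t)*exp(t) + C2*exp(t)*sin(2*t).
Apply the initial conditions: u(0) = 7/10 + C1 = -5 and u'(0) = 7/5 + C1 + 2*C2 = 5. Solving gives C1 = -57/10, C2 = 93/20.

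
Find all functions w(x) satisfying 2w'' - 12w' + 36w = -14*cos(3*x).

w = -7*cos(3*x)/45 + 14*sin(3*x)/45 + C1*cos(3*x)*exp(3*x) + C2*exp(3*x)*sin(3*x)

Divide through by 2: w'' - 6w' + 18w = -7*cos(3*x).
Characteristic equation r² - 6r + 18 = 0 has discriminant (-6)² - 4·(18) = -36 < 0, so r = 3 ± 3i.
Hence w_h = C1*cos(3*x)*exp(3*x) + C2*exp(3*x)*sin(3*x).
Try w_p = A*cos(3*x) + B*sin(3*x). Substituting and equating the coefficients of cos(3x) and sin(3x) gives A = -7/45, B = 14/45, so w_p = -7*cos(3*x)/45 + 14*sin(3*x)/45.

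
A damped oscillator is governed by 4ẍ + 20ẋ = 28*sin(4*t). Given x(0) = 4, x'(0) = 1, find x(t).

Divide through by 4: x'' + 5x' = 7*sin(4*t).
Characteristic equation r² + 5r = 0 factors as (r + 5)r = 0, so r = -5, 0.
Hence x_h = C1*exp(-5*t) + C2.
Try x_p = A*cos(4*t) + B*sin(4*t). Substituting and equating the coefficients of cos(4t) and sin(4t) gives A = -35/164, B = -7/41, so x_p = -35*cos(4*t)/164 - 7*sin(4*t)/41.
General solution: x = C2 - 35*cos(4*t)/164 - 7*sin(4*t)/41 + C1*exp(-5*t).
Apply the initial conditions: x(0) = -35/164 + C1 + C2 = 4 and x'(0) = -28/41 - 5*C1 = 1. Solving gives C1 = -69/205, C2 = 91/20.

x = 91/20 - 69*exp(-5*t)/205 - 35*cos(4*t)/164 - 7*sin(4*t)/41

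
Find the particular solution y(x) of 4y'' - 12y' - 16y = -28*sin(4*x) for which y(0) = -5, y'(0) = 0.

y = -312*exp(-x)/85 - 47*exp(4*x)/40 - 21*cos(4*x)/136 + 35*sin(4*x)/136

Divide through by 4: y'' - 3y' - 4y = -7*sin(4*x).
Characteristic equation r² - 3r - 4 = 0 factors as (r + 1)(r - 4) = 0, so r = -1, 4.
Hence y_h = C1*exp(-x) + C2*exp(4*x).
Try y_p = A*cos(4*x) + B*sin(4*x). Substituting and equating the coefficients of cos(4x) and sin(4x) gives A = -21/136, B = 35/136, so y_p = -21*cos(4*x)/136 + 35*sin(4*x)/136.
General solution: y = -21*cos(4*x)/136 + 35*sin(4*x)/136 + C1*exp(-x) + C2*exp(4*x).
Apply the initial conditions: y(0) = -21/136 + C1 + C2 = -5 and y'(0) = 35/34 - C1 + 4*C2 = 0. Solving gives C1 = -312/85, C2 = -47/40.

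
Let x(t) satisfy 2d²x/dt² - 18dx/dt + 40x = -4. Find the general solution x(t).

x = -1/10 + C1*exp(5*t) + C2*exp(4*t)

Divide through by 2: x'' - 9x' + 20x = -2.
Characteristic equation r² - 9r + 20 = 0 factors as (r - 5)(r - 4) = 0, so r = 5, 4.
Hence x_h = C1*exp(5*t) + C2*exp(4*t).
For the particular solution try x_p = A0. Substituting and matching coefficients of each power of t gives A0 = -1/10, so x_p = -1/10.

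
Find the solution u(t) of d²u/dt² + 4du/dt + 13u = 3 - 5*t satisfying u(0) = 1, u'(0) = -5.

u = 59/169 - 5*t/13 - 560*exp(-2*t)*sin(3*t)/507 + 110*cos(3*t)*exp(-2*t)/169

Characteristic equation r² + 4r + 13 = 0 has discriminant (4)² - 4·(13) = -36 < 0, so r = -2 ± 3i.
Hence u_h = C1*cos(3*t)*exp(-2*t) + C2*exp(-2*t)*sin(3*t).
For the particular solution try u_p = A0 + A1*t. Substituting and matching coefficients of each power of t gives A0 = 59/169, A1 = -5/13, so u_p = 59/169 - 5*t/13.
General solution: u = 59/169 - 5*t/13 + C1*cos(3*t)*exp(-2*t) + C2*exp(-2*t)*sin(3*t).
Apply the initial conditions: u(0) = 59/169 + C1 = 1 and u'(0) = -5/13 - 2*C1 + 3*C2 = -5. Solving gives C1 = 110/169, C2 = -560/507.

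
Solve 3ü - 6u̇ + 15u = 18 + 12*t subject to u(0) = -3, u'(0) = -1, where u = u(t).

Divide through by 3: u'' - 2u' + 5u = 6 + 4*t.
Characteristic equation r² - 2r + 5 = 0 has discriminant (-2)² - 4·(5) = -16 < 0, so r = 1 ± 2i.
Hence u_h = C1*cos(2*t)*exp(t) + C2*exp(t)*sin(2*t).
For the particular solution try u_p = A0 + A1*t. Substituting and matching coefficients of each power of t gives A0 = 38/25, A1 = 4/5, so u_p = 38/25 + 4*t/5.
General solution: u = 38/25 + 4*t/5 + C1*cos(2*t)*exp(t) + C2*exp(t)*sin(2*t).
Apply the initial conditions: u(0) = 38/25 + C1 = -3 and u'(0) = 4/5 + C1 + 2*C2 = -1. Solving gives C1 = -113/25, C2 = 34/25.

u = 38/25 + 4*t/5 - 113*cos(2*t)*exp(t)/25 + 34*exp(t)*sin(2*t)/25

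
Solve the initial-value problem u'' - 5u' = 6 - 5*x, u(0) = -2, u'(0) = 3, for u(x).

Characteristic equation r² - 5r = 0 factors as (r - 5)r = 0, so r = 5, 0.
Hence u_h = C1*exp(5*x) + C2.
Since 0 is a characteristic root (multiplicity 1), multiply the polynomial trial by x: try u_p = x*(A0 + A1*x). Substituting and matching coefficients of each power of x gives A0 = -1, A1 = 1/2, so u_p = x^2/2 - x.
General solution: u = C2 + x^2/2 - x + C1*exp(5*x).
Apply the initial conditions: u(0) = C1 + C2 = -2 and u'(0) = -1 + 5*C1 = 3. Solving gives C1 = 4/5, C2 = -14/5.

u = -14/5 + x**2/2 - x + 4*exp(5*x)/5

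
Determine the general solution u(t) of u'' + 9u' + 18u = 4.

Characteristic equation r² + 9r + 18 = 0 factors as (r + 3)(r + 6) = 0, so r = -3, -6.
Hence u_h = C1*exp(-3*t) + C2*exp(-6*t).
For the particular solution try u_p = A0. Substituting and matching coefficients of each power of t gives A0 = 2/9, so u_p = 2/9.

u = 2/9 + C1*exp(-3*t) + C2*exp(-6*t)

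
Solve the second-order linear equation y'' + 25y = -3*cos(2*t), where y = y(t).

y = -cos(2*t)/7 + C1*cos(5*t) + C2*sin(5*t)

Characteristic equation r² + 25 = 0 has discriminant (0)² - 4·(25) = -100 < 0, so r = ± 5i.
Hence y_h = C1*cos(5*t) + C2*sin(5*t).
Try y_p = A*cos(2*t) + B*sin(2*t). Substituting and equating the coefficients of cos(2t) and sin(2t) gives A = -1/7, B = 0, so y_p = -cos(2*t)/7.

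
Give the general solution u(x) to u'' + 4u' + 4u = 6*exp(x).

u = 2*exp(x)/3 + C1*exp(-2*x) + C2*x*exp(-2*x)

Characteristic equation r² + 4r + 4 = 0 has discriminant (4)² - 4·(4) = 0, so r = -2 is a repeated root.
Hence u_h = (C1 + C2*x)*exp(-2*x).
Try u_p = A*exp(x). Substituting into the equation and dividing by exp(x) gives A = 2/3, so u_p = 2*exp(x)/3.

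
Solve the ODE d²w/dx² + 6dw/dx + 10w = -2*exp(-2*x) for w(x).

Characteristic equation r² + 6r + 10 = 0 has discriminant (6)² - 4·(10) = -4 < 0, so r = -3 ± i.
Hence w_h = C1*cos(x)*exp(-3*x) + C2*exp(-3*x)*sin(x).
Try w_p = A*exp(-2*x). Substituting into the equation and dividing by exp(-2*x) gives A = -1, so w_p = -exp(-2*x).

w = -exp(-2*x) + C1*cos(x)*exp(-3*x) + C2*exp(-3*x)*sin(x)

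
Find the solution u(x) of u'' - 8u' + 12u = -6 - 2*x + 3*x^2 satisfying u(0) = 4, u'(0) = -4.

Characteristic equation r² - 8r + 12 = 0 factors as (r - 6)(r - 2) = 0, so r = 6, 2.
Hence u_h = C1*exp(6*x) + C2*exp(2*x).
For the particular solution try u_p = A0 + A1*x + A2*x^2. Substituting and matching coefficients of each power of x gives A0 = -31/72, A1 = 1/6, A2 = 1/4, so u_p = -31/72 + x^2/4 + x/6.
General solution: u = -31/72 + x^2/4 + x/6 + C1*exp(6*x) + C2*exp(2*x).
Apply the initial conditions: u(0) = -31/72 + C1 + C2 = 4 and u'(0) = 1/6 + 2*C2 + 6*C1 = -4. Solving gives C1 = -469/144, C2 = 123/16.

u = -31/72 - 469*exp(6*x)/144 + x**2/4 + x/6 + 123*exp(2*x)/16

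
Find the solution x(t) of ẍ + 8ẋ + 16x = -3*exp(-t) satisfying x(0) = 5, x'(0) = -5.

Characteristic equation r² + 8r + 16 = 0 has discriminant (8)² - 4·(16) = 0, so r = -4 is a repeated root.
Hence x_h = (C1 + C2*t)*exp(-4*t).
Try x_p = A*exp(-t). Substituting into the equation and dividing by exp(-t) gives A = -1/3, so x_p = -exp(-t)/3.
General solution: x = -exp(-t)/3 + C1*exp(-4*t) + C2*t*exp(-4*t).
Apply the initial conditions: x(0) = -1/3 + C1 = 5 and x'(0) = 1/3 + C2 - 4*C1 = -5. Solving gives C1 = 16/3, C2 = 16.

x = -exp(-t)/3 + 16*exp(-4*t)/3 + 16*t*exp(-4*t)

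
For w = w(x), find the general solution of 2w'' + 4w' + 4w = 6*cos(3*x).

Divide through by 2: w'' + 2w' + 2w = 3*cos(3*x).
Characteristic equation r² + 2r + 2 = 0 has discriminant (2)² - 4·(2) = -4 < 0, so r = -1 ± i.
Hence w_h = C1*cos(x)*exp(-x) + C2*exp(-x)*sin(x).
Try w_p = A*cos(3*x) + B*sin(3*x). Substituting and equating the coefficients of cos(3x) and sin(3x) gives A = -21/85, B = 18/85, so w_p = -21*cos(3*x)/85 + 18*sin(3*x)/85.

w = -21*cos(3*x)/85 + 18*sin(3*x)/85 + C1*cos(x)*exp(-x) + C2*exp(-x)*sin(x)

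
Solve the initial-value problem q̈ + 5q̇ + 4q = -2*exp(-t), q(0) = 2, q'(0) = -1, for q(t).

Characteristic equation r² + 5r + 4 = 0 factors as (r + 4)(r + 1) = 0, so r = -4, -1.
Hence q_h = C1*exp(-4*t) + C2*exp(-t).
Since exp(-t) solves the homogeneous equation (r = -1 is a root of multiplicity 1), multiply the trial by t. Try q_p = A*t*exp(-t). Substituting into the equation and dividing by exp(-t) gives A = -2/3, so q_p = -2*t*exp(-t)/3.
General solution: q = C1*exp(-4*t) + C2*exp(-t) - 2*t*exp(-t)/3.
Apply the initial conditions: q(0) = C1 + C2 = 2 and q'(0) = -2/3 - C2 - 4*C1 = -1. Solving gives C1 = -5/9, C2 = 23/9.

q = -5*exp(-4*t)/9 + 23*exp(-t)/9 - 2*t*exp(-t)/3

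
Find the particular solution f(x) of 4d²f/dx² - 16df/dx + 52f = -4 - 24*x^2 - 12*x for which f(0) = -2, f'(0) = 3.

Divide through by 4: f'' - 4f' + 13f = -1 - 6*x^2 - 3*x.
Characteristic equation r² - 4r + 13 = 0 has discriminant (-4)² - 4·(13) = -36 < 0, so r = 2 ± 3i.
Hence f_h = C1*cos(3*x)*exp(2*x) + C2*exp(2*x)*sin(3*x).
For the particular solution try f_p = A0 + A1*x + A2*x^2. Substituting and matching coefficients of each power of x gives A0 = -361/2197, A1 = -87/169, A2 = -6/13, so f_p = -361/2197 - 87*x/169 - 6*x^2/13.
General solution: f = -361/2197 - 87*x/169 - 6*x^2/13 + C1*cos(3*x)*exp(2*x) + C2*exp(2*x)*sin(3*x).
Apply the initial conditions: f(0) = -361/2197 + C1 = -2 and f'(0) = -87/169 + 2*C1 + 3*C2 = 3. Solving gives C1 = -4033/2197, C2 = 15788/6591.

f = -361/2197 - 87*x/169 - 6*x**2/13 - 4033*cos(3*x)*exp(2*x)/2197 + 15788*exp(2*x)*sin(3*x)/6591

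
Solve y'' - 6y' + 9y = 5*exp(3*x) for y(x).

Characteristic equation r² - 6r + 9 = 0 has discriminant (-6)² - 4·(9) = 0, so r = 3 is a repeated root.
Hence y_h = (C1 + C2*x)*exp(3*x).
Since exp(3*x) solves the homogeneous equation (r = 3 is a root of multiplicity 2), multiply the trial by x^2. Try y_p = A*x^2*exp(3*x). Substituting into the equation and dividing by exp(3*x) gives A = 5/2, so y_p = 5*x^2*exp(3*x)/2.

y = C1*exp(3*x) + 5*x**2*exp(3*x)/2 + C2*x*exp(3*x)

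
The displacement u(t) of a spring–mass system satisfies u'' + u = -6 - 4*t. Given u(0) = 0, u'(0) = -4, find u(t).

Characteristic equation r² + 1 = 0 has discriminant (0)² - 4·(1) = -4 < 0, so r = ± i.
Hence u_h = C1*cos(t) + C2*sin(t).
For the particular solution try u_p = A0 + A1*t. Substituting and matching coefficients of each power of t gives A0 = -6, A1 = -4, so u_p = -6 - 4*t.
General solution: u = -6 - 4*t + C1*cos(t) + C2*sin(t).
Apply the initial conditions: u(0) = -6 + C1 = 0 and u'(0) = -4 + C2 = -4. Solving gives C1 = 6, C2 = 0.

u = -6 - 4*t + 6*cos(t)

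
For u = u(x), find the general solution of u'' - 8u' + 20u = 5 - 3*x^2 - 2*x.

Characteristic equation r² - 8r + 20 = 0 has discriminant (-8)² - 4·(20) = -16 < 0, so r = 4 ± 2i.
Hence u_h = C1*cos(2*x)*exp(4*x) + C2*exp(4*x)*sin(2*x).
For the particular solution try u_p = A0 + A1*x + A2*x^2. Substituting and matching coefficients of each power of x gives A0 = 177/1000, A1 = -11/50, A2 = -3/20, so u_p = 177/1000 - 11*x/50 - 3*x^2/20.

u = 177/1000 - 11*x/50 - 3*x**2/20 + C1*cos(2*x)*exp(4*x) + C2*exp(4*x)*sin(2*x)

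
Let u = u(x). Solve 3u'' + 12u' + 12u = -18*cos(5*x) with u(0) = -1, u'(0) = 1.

Divide through by 3: u'' + 4u' + 4u = -6*cos(5*x).
Characteristic equation r² + 4r + 4 = 0 has discriminant (4)² - 4·(4) = 0, so r = -2 is a repeated root.
Hence u_h = (C1 + C2*x)*exp(-2*x).
Try u_p = A*cos(5*x) + B*sin(5*x). Substituting and equating the coefficients of cos(5x) and sin(5x) gives A = 126/841, B = -120/841, so u_p = -120*sin(5*x)/841 + 126*cos(5*x)/841.
General solution: u = -120*sin(5*x)/841 + 126*cos(5*x)/841 + C1*exp(-2*x) + C2*x*exp(-2*x).
Apply the initial conditions: u(0) = 126/841 + C1 = -1 and u'(0) = -600/841 + C2 - 2*C1 = 1. Solving gives C1 = -967/841, C2 = -17/29.

u = -967*exp(-2*x)/841 - 120*sin(5*x)/841 + 126*cos(5*x)/841 - 17*x*exp(-2*x)/29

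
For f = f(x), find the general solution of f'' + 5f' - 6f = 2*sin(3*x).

Characteristic equation r² + 5r - 6 = 0 factors as (r - 1)(r + 6) = 0, so r = 1, -6.
Hence f_h = C1*exp(x) + C2*exp(-6*x).
Try f_p = A*cos(3*x) + B*sin(3*x). Substituting and equating the coefficients of cos(3x) and sin(3x) gives A = -1/15, B = -1/15, so f_p = -cos(3*x)/15 - sin(3*x)/15.

f = -cos(3*x)/15 - sin(3*x)/15 + C1*exp(x) + C2*exp(-6*x)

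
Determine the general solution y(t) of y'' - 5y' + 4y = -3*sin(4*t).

Characteristic equation r² - 5r + 4 = 0 factors as (r - 1)(r - 4) = 0, so r = 1, 4.
Hence y_h = C1*exp(t) + C2*exp(4*t).
Try y_p = A*cos(4*t) + B*sin(4*t). Substituting and equating the coefficients of cos(4t) and sin(4t) gives A = -15/136, B = 9/136, so y_p = -15*cos(4*t)/136 + 9*sin(4*t)/136.

y = -15*cos(4*t)/136 + 9*sin(4*t)/136 + C1*exp(t) + C2*exp(4*t)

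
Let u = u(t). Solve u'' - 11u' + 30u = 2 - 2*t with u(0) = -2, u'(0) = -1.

u = 19/450 - 283*exp(5*t)/25 - t/15 + 167*exp(6*t)/18

Characteristic equation r² - 11r + 30 = 0 factors as (r - 6)(r - 5) = 0, so r = 6, 5.
Hence u_h = C1*exp(6*t) + C2*exp(5*t).
For the particular solution try u_p = A0 + A1*t. Substituting and matching coefficients of each power of t gives A0 = 19/450, A1 = -1/15, so u_p = 19/450 - t/15.
General solution: u = 19/450 - t/15 + C1*exp(6*t) + C2*exp(5*t).
Apply the initial conditions: u(0) = 19/450 + C1 + C2 = -2 and u'(0) = -1/15 + 5*C2 + 6*C1 = -1. Solving gives C1 = 167/18, C2 = -283/25.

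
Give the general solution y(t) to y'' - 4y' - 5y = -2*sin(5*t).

Characteristic equation r² - 4r - 5 = 0 factors as (r - 5)(r + 1) = 0, so r = 5, -1.
Hence y_h = C1*exp(5*t) + C2*exp(-t).
Try y_p = A*cos(5*t) + B*sin(5*t). Substituting and equating the coefficients of cos(5t) and sin(5t) gives A = -2/65, B = 3/65, so y_p = -2*cos(5*t)/65 + 3*sin(5*t)/65.

y = -2*cos(5*t)/65 + 3*sin(5*t)/65 + C1*exp(5*t) + C2*exp(-t)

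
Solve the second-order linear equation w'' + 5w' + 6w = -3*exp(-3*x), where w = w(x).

w = C1*exp(-2*x) + C2*exp(-3*x) + 3*x*exp(-3*x)

Characteristic equation r² + 5r + 6 = 0 factors as (r + 2)(r + 3) = 0, so r = -2, -3.
Hence w_h = C1*exp(-2*x) + C2*exp(-3*x).
Since exp(-3*x) solves the homogeneous equation (r = -3 is a root of multiplicity 1), multiply the trial by x. Try w_p = A*x*exp(-3*x). Substituting into the equation and dividing by exp(-3*x) gives A = 3, so w_p = 3*x*exp(-3*x).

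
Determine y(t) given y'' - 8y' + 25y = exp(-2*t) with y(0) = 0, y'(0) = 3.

Characteristic equation r² - 8r + 25 = 0 has discriminant (-8)² - 4·(25) = -36 < 0, so r = 4 ± 3i.
Hence y_h = C1*cos(3*t)*exp(4*t) + C2*exp(4*t)*sin(3*t).
Try y_p = A*exp(-2*t). Substituting into the equation and dividing by exp(-2*t) gives A = 1/45, so y_p = exp(-2*t)/45.
General solution: y = exp(-2*t)/45 + C1*cos(3*t)*exp(4*t) + C2*exp(4*t)*sin(3*t).
Apply the initial conditions: y(0) = 1/45 + C1 = 0 and y'(0) = -2/45 + 3*C2 + 4*C1 = 3. Solving gives C1 = -1/45, C2 = 47/45.

y = exp(-2*t)/45 - cos(3*t)*exp(4*t)/45 + 47*exp(4*t)*sin(3*t)/45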